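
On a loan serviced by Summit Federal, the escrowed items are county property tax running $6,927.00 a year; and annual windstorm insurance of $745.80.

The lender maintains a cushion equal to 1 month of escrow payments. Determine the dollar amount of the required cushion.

$639.40

County property tax: $6,927.00 annually
Windstorm insurance: $745.80 annually
Yearly total = $6,927.00 + $745.80 = $7,672.80
Per month = $7,672.80 / 12 = $639.40
Reserve = 1 × $639.40 = $639.40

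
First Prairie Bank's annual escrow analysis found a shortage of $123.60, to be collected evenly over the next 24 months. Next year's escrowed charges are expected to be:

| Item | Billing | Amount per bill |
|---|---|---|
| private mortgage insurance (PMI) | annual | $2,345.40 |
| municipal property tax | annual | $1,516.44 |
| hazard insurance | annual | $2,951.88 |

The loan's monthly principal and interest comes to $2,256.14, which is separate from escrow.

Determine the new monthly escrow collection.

Private mortgage insurance (PMI) — $2,345.40/yr
Municipal property tax — $1,516.44/yr
Hazard insurance — $2,951.88/yr
Combined annual = $2,345.40 + $1,516.44 + $2,951.88 = $6,813.72
Per month = $6,813.72 / 12 = $567.81
Shortage spread = $123.60 ÷ 24 = $5.15/mo
Adjusted monthly = $567.81 + $5.15 = $572.96

$572.96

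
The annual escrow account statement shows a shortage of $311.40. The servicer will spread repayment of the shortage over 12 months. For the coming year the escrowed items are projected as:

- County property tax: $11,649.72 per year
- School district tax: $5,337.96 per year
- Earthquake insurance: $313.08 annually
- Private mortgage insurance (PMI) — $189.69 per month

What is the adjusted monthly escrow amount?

$1,657.37

County property tax — $11,649.72
School district tax — $5,337.96
Earthquake insurance — $313.08
Private mortgage insurance (PMI) — $189.69 × 12 = $2,276.28
Annual escrow total = $11,649.72 + $5,337.96 + $313.08 + $2,276.28 = $19,577.04
Base monthly escrow = $19,577.04 ÷ 12 = $1,631.42
Monthly shortage recovery: $311.40 / 12 = $25.95
Adjusted monthly = $1,631.42 + $25.95 = $1,657.37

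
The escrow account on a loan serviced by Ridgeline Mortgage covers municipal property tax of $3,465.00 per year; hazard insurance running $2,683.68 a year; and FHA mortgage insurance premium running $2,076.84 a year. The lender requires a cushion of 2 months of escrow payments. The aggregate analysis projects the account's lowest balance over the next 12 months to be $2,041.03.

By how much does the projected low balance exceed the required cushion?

$670.11

Municipal property tax — $3,465.00/yr
Hazard insurance — $2,683.68/yr
FHA mortgage insurance premium — $2,076.84/yr
Yearly total = $3,465.00 + $2,683.68 + $2,076.84 = $8,225.52
Monthly = $8,225.52 / 12 = $685.46
Required reserve = 2 × $685.46 = $1,370.92
Surplus = $2,041.03 − $1,370.92 = $670.11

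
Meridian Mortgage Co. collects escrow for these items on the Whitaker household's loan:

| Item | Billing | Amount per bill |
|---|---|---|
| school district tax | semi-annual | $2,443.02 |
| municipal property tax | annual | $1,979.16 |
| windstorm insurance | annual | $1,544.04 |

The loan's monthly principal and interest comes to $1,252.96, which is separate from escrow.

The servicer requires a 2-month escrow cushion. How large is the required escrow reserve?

$1,401.54

School district tax: $2,443.02 × 2 = $4,886.04
Municipal property tax: $1,979.16
Windstorm insurance: $1,544.04
Combined annual = $4,886.04 + $1,979.16 + $1,544.04 = $8,409.24
Per month = $8,409.24 / 12 = $700.77
Required cushion = 2 × $700.77 = $1,401.54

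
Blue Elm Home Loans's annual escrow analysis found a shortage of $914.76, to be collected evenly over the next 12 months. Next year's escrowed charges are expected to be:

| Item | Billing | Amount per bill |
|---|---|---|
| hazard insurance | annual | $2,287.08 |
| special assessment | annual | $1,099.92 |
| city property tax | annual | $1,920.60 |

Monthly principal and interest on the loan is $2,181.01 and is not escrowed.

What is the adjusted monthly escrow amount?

Hazard insurance = $2,287.08 per year
Special assessment = $1,099.92 per year
City property tax = $1,920.60 per year
Annual escrow total = $2,287.08 + $1,099.92 + $1,920.60 = $5,307.60
Per month = $5,307.60 ÷ 12 = $442.30
Shortage per month = $914.76 ÷ 12 = $76.23
Adjusted monthly = $442.30 + $76.23 = $518.53

$518.53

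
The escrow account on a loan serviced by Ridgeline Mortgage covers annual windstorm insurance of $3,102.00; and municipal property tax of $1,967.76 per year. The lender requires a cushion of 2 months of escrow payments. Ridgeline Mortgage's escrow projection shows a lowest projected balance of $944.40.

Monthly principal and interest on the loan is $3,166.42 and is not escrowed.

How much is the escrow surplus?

$99.44

Windstorm insurance = $3,102.00 per year
Municipal property tax = $1,967.76 per year
Total per year = $3,102.00 + $1,967.76 = $5,069.76
Monthly = $5,069.76 ÷ 12 = $422.48
Cushion = 2 × $422.48 = $844.96
Excess over cushion: $944.40 − $844.96 = $99.44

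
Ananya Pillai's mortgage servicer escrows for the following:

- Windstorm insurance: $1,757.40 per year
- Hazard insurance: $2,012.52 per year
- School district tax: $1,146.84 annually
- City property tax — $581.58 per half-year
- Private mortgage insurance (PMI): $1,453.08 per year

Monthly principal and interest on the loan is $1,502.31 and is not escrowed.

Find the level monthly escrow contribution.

$627.75

Windstorm insurance: $1,757.40
Hazard insurance: $2,012.52
School district tax: $1,146.84
City property tax: $581.58 × 2 = $1,163.16
Private mortgage insurance (PMI): $1,453.08
Combined annual = $1,757.40 + $2,012.52 + $1,146.84 + $1,163.16 + $1,453.08 = $7,533.00
Monthly = $7,533.00 ÷ 12 = $627.75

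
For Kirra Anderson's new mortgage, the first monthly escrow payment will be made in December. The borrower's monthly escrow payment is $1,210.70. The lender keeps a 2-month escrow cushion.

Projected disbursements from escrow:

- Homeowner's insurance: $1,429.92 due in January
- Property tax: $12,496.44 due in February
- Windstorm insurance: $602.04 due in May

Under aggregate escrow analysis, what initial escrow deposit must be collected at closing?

Cushion = 2 × $1,210.70 = $2,421.40
Trial balance (start $0, +$1,210.70 each month, − disbursements):
  Dec: +$1,210.70 → $1,210.70
  Jan: +$1,210.70 − $1,429.92 → $991.48
  Feb: +$1,210.70 − $12,496.44 → -$10,294.26
  Mar: +$1,210.70 → -$9,083.56
  Apr: +$1,210.70 → -$7,872.86
  May: +$1,210.70 − $602.04 → -$7,264.20
  Jun: +$1,210.70 → -$6,053.50
  Jul: +$1,210.70 → -$4,842.80
  Aug: +$1,210.70 → -$3,632.10
  Sep: +$1,210.70 → -$2,421.40
  Oct: +$1,210.70 → -$1,210.70
  Nov: +$1,210.70 → $0.00
Lowest trial balance = -$10,294.26 (Feb)
Initial deposit = cushion − low point = $2,421.40 − (-$10,294.26) = $12,715.66

$12,715.66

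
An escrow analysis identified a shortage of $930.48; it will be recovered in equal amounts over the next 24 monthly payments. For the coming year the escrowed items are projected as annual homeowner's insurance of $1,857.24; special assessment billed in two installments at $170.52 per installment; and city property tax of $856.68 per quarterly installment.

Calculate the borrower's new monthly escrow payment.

Homeowner's insurance = $1,857.24
Special assessment = $170.52 × 2 = $341.04
City property tax = $856.68 × 4 = $3,426.72
Yearly total = $5,625.00
Per month = $5,625.00 ÷ 12 = $468.75
Monthly shortage recovery: $930.48 / 24 = $38.77
New monthly escrow = $468.75 + $38.77 = $507.52

$507.52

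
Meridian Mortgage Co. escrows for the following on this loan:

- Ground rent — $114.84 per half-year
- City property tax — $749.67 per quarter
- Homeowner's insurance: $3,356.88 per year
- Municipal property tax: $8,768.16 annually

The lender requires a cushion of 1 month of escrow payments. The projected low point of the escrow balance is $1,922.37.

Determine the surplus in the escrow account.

$642.92

Ground rent — $114.84 × 2 = $229.68 annually
City property tax — $749.67 × 4 = $2,998.68 annually
Homeowner's insurance — $3,356.88 annually
Municipal property tax — $8,768.16 annually
Combined annual = $229.68 + $2,998.68 + $3,356.88 + $8,768.16 = $15,353.40
Per month = $15,353.40 ÷ 12 = $1,279.45
Cushion = 1 × $1,279.45 = $1,279.45
Surplus = $1,922.37 − $1,279.45 = $642.92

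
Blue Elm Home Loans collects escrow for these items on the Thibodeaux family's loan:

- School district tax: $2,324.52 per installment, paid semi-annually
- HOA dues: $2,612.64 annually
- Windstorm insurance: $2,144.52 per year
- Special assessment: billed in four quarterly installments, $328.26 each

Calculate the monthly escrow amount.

School district tax — $2,324.52 × 2 = $4,649.04/yr
HOA dues — $2,612.64/yr
Windstorm insurance — $2,144.52/yr
Special assessment — $328.26 × 4 = $1,313.04/yr
Annual escrow total = $4,649.04 + $2,612.64 + $2,144.52 + $1,313.04 = $10,719.24
Monthly escrow = $10,719.24 / 12 = $893.27

$893.27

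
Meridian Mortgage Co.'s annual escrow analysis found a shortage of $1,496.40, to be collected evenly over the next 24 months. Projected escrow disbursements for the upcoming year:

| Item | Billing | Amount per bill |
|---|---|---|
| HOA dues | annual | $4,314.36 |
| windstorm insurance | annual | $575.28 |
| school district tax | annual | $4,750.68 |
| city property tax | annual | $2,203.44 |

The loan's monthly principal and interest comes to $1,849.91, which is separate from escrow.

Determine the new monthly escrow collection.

$1,049.33

HOA dues — $4,314.36
Windstorm insurance — $575.28
School district tax — $4,750.68
City property tax — $2,203.44
Annual escrow total = $11,843.76
Monthly escrow = $11,843.76 ÷ 12 = $986.98
Shortage spread = $1,496.40 ÷ 24 = $62.35/mo
New monthly escrow = $986.98 + $62.35 = $1,049.33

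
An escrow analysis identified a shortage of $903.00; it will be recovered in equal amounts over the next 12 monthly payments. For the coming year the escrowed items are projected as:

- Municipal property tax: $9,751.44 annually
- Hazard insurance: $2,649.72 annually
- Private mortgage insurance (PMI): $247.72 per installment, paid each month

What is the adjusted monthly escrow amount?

Municipal property tax: $9,751.44 per year
Hazard insurance: $2,649.72 per year
Private mortgage insurance (PMI): $247.72 × 12 = $2,972.64 per year
Annual escrow total = $15,373.80
Base monthly escrow = $15,373.80 ÷ 12 = $1,281.15
Shortage per month = $903.00 / 12 = $75.25
New monthly escrow = $1,281.15 + $75.25 = $1,356.40

$1,356.40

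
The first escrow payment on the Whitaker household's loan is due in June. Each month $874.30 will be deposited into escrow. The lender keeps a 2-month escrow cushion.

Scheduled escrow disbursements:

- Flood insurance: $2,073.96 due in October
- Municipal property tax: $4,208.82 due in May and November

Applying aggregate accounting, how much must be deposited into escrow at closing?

$2,785.58

Cushion = 2 × $874.30 = $1,748.60
Trial balance (start $0, +$874.30 each month, − disbursements):
  Jun: +$874.30 → $874.30
  Jul: +$874.30 → $1,748.60
  Aug: +$874.30 → $2,622.90
  Sep: +$874.30 → $3,497.20
  Oct: +$874.30 − $2,073.96 → $2,297.54
  Nov: +$874.30 − $4,208.82 → -$1,036.98
  Dec: +$874.30 → -$162.68
  Jan: +$874.30 → $711.62
  Feb: +$874.30 → $1,585.92
  Mar: +$874.30 → $2,460.22
  Apr: +$874.30 → $3,334.52
  May: +$874.30 − $4,208.82 → $0.00
Lowest trial balance = -$1,036.98 (Nov)
Initial deposit = cushion − low point = $1,748.60 − (-$1,036.98) = $2,785.58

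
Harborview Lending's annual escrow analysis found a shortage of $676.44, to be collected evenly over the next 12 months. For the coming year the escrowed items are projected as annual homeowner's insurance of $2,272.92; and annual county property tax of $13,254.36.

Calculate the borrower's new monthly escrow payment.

$1,350.31

Homeowner's insurance = $2,272.92 per year
County property tax = $13,254.36 per year
Total per year = $15,527.28
Monthly escrow = $15,527.28 ÷ 12 = $1,293.94
Shortage per month = $676.44 ÷ 12 = $56.37
Adjusted monthly = $1,293.94 + $56.37 = $1,350.31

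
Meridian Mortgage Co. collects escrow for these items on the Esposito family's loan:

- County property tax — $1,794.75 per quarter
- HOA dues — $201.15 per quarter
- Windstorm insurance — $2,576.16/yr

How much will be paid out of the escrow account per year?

County property tax — $1,794.75 × 4 = $7,179.00/yr
HOA dues — $201.15 × 4 = $804.60/yr
Windstorm insurance — $2,576.16/yr
Total per year = $7,179.00 + $804.60 + $2,576.16 = $10,559.76

$10,559.76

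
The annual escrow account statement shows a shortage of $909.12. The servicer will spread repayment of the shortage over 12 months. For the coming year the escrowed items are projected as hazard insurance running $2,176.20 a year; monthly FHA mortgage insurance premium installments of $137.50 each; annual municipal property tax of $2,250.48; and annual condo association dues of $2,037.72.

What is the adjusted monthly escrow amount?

$751.96

Hazard insurance — $2,176.20/yr
FHA mortgage insurance premium — $137.50 × 12 = $1,650.00/yr
Municipal property tax — $2,250.48/yr
Condo association dues — $2,037.72/yr
Annual escrow total = $2,176.20 + $1,650.00 + $2,250.48 + $2,037.72 = $8,114.40
Base monthly escrow = $8,114.40 / 12 = $676.20
Monthly shortage recovery: $909.12 ÷ 12 = $75.76
New monthly escrow = $676.20 + $75.76 = $751.96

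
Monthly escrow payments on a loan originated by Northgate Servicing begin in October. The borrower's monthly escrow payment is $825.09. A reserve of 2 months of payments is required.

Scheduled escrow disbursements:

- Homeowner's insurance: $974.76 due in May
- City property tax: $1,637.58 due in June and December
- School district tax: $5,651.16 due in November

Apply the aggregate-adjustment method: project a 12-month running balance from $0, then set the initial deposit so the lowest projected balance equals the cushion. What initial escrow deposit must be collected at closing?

$6,463.65

Cushion = 2 × $825.09 = $1,650.18
Trial balance (start $0, +$825.09 each month, − disbursements):
  Oct: +$825.09 → $825.09
  Nov: +$825.09 − $5,651.16 → -$4,000.98
  Dec: +$825.09 − $1,637.58 → -$4,813.47
  Jan: +$825.09 → -$3,988.38
  Feb: +$825.09 → -$3,163.29
  Mar: +$825.09 → -$2,338.20
  Apr: +$825.09 → -$1,513.11
  May: +$825.09 − $974.76 → -$1,662.78
  Jun: +$825.09 − $1,637.58 → -$2,475.27
  Jul: +$825.09 → -$1,650.18
  Aug: +$825.09 → -$825.09
  Sep: +$825.09 → $0.00
Lowest trial balance = -$4,813.47 (Dec)
Initial deposit = cushion − low point = $1,650.18 − (-$4,813.47) = $6,463.65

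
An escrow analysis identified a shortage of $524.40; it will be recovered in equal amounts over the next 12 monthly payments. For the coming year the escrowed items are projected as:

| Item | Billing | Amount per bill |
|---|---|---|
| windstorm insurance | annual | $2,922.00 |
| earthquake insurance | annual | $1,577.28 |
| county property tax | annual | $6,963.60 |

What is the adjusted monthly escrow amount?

Windstorm insurance: $2,922.00 per year
Earthquake insurance: $1,577.28 per year
County property tax: $6,963.60 per year
Total per year = $2,922.00 + $1,577.28 + $6,963.60 = $11,462.88
Base monthly escrow = $11,462.88 / 12 = $955.24
Shortage per month = $524.40 / 12 = $43.70
Adjusted monthly = $955.24 + $43.70 = $998.94

$998.94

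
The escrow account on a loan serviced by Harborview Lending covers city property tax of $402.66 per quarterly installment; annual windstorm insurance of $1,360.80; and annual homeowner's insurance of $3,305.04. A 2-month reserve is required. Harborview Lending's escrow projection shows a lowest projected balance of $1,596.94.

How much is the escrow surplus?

City property tax: $402.66 × 4 = $1,610.64
Windstorm insurance: $1,360.80
Homeowner's insurance: $3,305.04
Total per year = $1,610.64 + $1,360.80 + $3,305.04 = $6,276.48
Monthly = $6,276.48 ÷ 12 = $523.04
Required reserve = 2 × $523.04 = $1,046.08
Excess over cushion: $1,596.94 − $1,046.08 = $550.86

$550.86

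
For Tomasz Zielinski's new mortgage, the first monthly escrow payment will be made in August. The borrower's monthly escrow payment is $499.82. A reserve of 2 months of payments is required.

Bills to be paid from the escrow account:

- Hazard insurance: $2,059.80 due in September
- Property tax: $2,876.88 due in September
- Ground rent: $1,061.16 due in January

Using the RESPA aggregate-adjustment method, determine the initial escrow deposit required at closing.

Cushion = 2 × $499.82 = $999.64
Trial balance (start $0, +$499.82 each month, − disbursements):
  Aug: +$499.82 → $499.82
  Sep: +$499.82 − $4,936.68 → -$3,937.04
  Oct: +$499.82 → -$3,437.22
  Nov: +$499.82 → -$2,937.40
  Dec: +$499.82 → -$2,437.58
  Jan: +$499.82 − $1,061.16 → -$2,998.92
  Feb: +$499.82 → -$2,499.10
  Mar: +$499.82 → -$1,999.28
  Apr: +$499.82 → -$1,499.46
  May: +$499.82 → -$999.64
  Jun: +$499.82 → -$499.82
  Jul: +$499.82 → $0.00
Lowest trial balance = -$3,937.04 (Sep)
Initial deposit = cushion − low point = $999.64 − (-$3,937.04) = $4,936.68

$4,936.68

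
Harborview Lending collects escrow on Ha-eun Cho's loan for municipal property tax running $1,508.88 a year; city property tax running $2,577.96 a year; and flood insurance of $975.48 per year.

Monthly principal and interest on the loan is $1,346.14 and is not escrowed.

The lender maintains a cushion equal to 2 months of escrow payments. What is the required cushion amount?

$843.72

Municipal property tax: $1,508.88/yr
City property tax: $2,577.96/yr
Flood insurance: $975.48/yr
Total annual escrow = $5,062.32
Per month = $5,062.32 ÷ 12 = $421.86
Required cushion = 2 × $421.86 = $843.72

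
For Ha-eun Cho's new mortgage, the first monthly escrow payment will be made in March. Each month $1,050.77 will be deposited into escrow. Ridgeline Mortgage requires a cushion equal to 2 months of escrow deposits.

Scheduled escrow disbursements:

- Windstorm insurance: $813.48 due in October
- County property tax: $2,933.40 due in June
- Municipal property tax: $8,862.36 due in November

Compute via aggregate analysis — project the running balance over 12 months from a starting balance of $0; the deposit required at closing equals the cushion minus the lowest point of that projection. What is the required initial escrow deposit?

$5,253.85

Cushion = 2 × $1,050.77 = $2,101.54
Trial balance (start $0, +$1,050.77 each month, − disbursements):
  Mar: +$1,050.77 → $1,050.77
  Apr: +$1,050.77 → $2,101.54
  May: +$1,050.77 → $3,152.31
  Jun: +$1,050.77 − $2,933.40 → $1,269.68
  Jul: +$1,050.77 → $2,320.45
  Aug: +$1,050.77 → $3,371.22
  Sep: +$1,050.77 → $4,421.99
  Oct: +$1,050.77 − $813.48 → $4,659.28
  Nov: +$1,050.77 − $8,862.36 → -$3,152.31
  Dec: +$1,050.77 → -$2,101.54
  Jan: +$1,050.77 → -$1,050.77
  Feb: +$1,050.77 → $0.00
Lowest trial balance = -$3,152.31 (Nov)
Initial deposit = cushion − low point = $2,101.54 − (-$3,152.31) = $5,253.85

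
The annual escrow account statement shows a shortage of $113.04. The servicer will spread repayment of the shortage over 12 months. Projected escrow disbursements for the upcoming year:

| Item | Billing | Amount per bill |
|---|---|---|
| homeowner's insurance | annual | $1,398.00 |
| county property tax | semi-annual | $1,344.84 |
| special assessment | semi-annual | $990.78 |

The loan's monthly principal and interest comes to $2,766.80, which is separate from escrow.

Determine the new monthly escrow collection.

Homeowner's insurance = $1,398.00 per year
County property tax = $1,344.84 × 2 = $2,689.68 per year
Special assessment = $990.78 × 2 = $1,981.56 per year
Total per year = $6,069.24
Monthly = $6,069.24 ÷ 12 = $505.77
Monthly shortage recovery: $113.04 / 12 = $9.42
Adjusted monthly = $505.77 + $9.42 = $515.19

$515.19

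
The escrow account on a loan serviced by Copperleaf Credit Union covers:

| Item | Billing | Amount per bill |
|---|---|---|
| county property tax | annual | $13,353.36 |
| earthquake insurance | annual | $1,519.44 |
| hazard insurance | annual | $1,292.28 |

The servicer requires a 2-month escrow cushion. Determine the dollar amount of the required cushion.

County property tax — $13,353.36
Earthquake insurance — $1,519.44
Hazard insurance — $1,292.28
Combined annual = $13,353.36 + $1,519.44 + $1,292.28 = $16,165.08
Monthly = $16,165.08 / 12 = $1,347.09
Reserve = 2 × $1,347.09 = $2,694.18

$2,694.18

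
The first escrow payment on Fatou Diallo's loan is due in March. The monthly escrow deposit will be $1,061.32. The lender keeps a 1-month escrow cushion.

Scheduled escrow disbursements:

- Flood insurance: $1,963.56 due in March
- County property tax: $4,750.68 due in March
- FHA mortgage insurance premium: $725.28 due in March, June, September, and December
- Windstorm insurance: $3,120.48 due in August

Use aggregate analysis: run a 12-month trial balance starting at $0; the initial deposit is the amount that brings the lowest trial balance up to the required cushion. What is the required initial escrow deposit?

Cushion = 1 × $1,061.32 = $1,061.32
Trial balance (start $0, +$1,061.32 each month, − disbursements):
  Mar: +$1,061.32 − $7,439.52 → -$6,378.20
  Apr: +$1,061.32 → -$5,316.88
  May: +$1,061.32 → -$4,255.56
  Jun: +$1,061.32 − $725.28 → -$3,919.52
  Jul: +$1,061.32 → -$2,858.20
  Aug: +$1,061.32 − $3,120.48 → -$4,917.36
  Sep: +$1,061.32 − $725.28 → -$4,581.32
  Oct: +$1,061.32 → -$3,520.00
  Nov: +$1,061.32 → -$2,458.68
  Dec: +$1,061.32 − $725.28 → -$2,122.64
  Jan: +$1,061.32 → -$1,061.32
  Feb: +$1,061.32 → $0.00
Lowest trial balance = -$6,378.20 (Mar)
Initial deposit = cushion − low point = $1,061.32 − (-$6,378.20) = $7,439.52

$7,439.52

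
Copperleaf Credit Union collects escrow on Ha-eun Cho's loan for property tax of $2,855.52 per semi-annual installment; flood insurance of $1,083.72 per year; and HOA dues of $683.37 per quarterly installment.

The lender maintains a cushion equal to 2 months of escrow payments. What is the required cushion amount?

Property tax: $2,855.52 × 2 = $5,711.04 per year
Flood insurance: $1,083.72 per year
HOA dues: $683.37 × 4 = $2,733.48 per year
Yearly total = $5,711.04 + $1,083.72 + $2,733.48 = $9,528.24
Per month = $9,528.24 ÷ 12 = $794.02
Cushion = 2 × $794.02 = $1,588.04

$1,588.04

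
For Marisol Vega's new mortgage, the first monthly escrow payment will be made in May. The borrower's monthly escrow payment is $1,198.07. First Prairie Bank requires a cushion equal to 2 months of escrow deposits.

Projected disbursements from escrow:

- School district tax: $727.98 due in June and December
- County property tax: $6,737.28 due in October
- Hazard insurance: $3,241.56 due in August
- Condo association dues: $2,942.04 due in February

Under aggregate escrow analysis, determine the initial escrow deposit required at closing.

Cushion = 2 × $1,198.07 = $2,396.14
Trial balance (start $0, +$1,198.07 each month, − disbursements):
  May: +$1,198.07 → $1,198.07
  Jun: +$1,198.07 − $727.98 → $1,668.16
  Jul: +$1,198.07 → $2,866.23
  Aug: +$1,198.07 − $3,241.56 → $822.74
  Sep: +$1,198.07 → $2,020.81
  Oct: +$1,198.07 − $6,737.28 → -$3,518.40
  Nov: +$1,198.07 → -$2,320.33
  Dec: +$1,198.07 − $727.98 → -$1,850.24
  Jan: +$1,198.07 → -$652.17
  Feb: +$1,198.07 − $2,942.04 → -$2,396.14
  Mar: +$1,198.07 → -$1,198.07
  Apr: +$1,198.07 → $0.00
Lowest trial balance = -$3,518.40 (Oct)
Initial deposit = cushion − low point = $2,396.14 − (-$3,518.40) = $5,914.54

$5,914.54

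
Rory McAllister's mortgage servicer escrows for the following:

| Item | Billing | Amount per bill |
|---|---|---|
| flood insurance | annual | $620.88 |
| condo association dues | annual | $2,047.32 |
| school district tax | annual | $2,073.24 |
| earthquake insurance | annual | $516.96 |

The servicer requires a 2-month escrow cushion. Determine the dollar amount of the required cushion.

$876.40

Flood insurance — $620.88 annually
Condo association dues — $2,047.32 annually
School district tax — $2,073.24 annually
Earthquake insurance — $516.96 annually
Yearly total = $620.88 + $2,047.32 + $2,073.24 + $516.96 = $5,258.40
Monthly = $5,258.40 / 12 = $438.20
Required cushion = 2 × $438.20 = $876.40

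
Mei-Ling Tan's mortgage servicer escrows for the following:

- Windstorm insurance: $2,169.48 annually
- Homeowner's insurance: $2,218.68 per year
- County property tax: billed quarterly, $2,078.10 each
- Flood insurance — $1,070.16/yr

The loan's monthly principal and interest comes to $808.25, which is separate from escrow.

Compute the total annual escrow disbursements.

Windstorm insurance: $2,169.48/yr
Homeowner's insurance: $2,218.68/yr
County property tax: $2,078.10 × 4 = $8,312.40/yr
Flood insurance: $1,070.16/yr
Annual escrow total = $2,169.48 + $2,218.68 + $8,312.40 + $1,070.16 = $13,770.72

$13,770.72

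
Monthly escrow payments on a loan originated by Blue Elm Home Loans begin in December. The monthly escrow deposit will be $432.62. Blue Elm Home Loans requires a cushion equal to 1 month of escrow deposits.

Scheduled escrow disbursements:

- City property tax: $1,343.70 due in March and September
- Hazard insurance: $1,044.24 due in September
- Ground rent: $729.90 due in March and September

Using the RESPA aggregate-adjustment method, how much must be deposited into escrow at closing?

Cushion = 1 × $432.62 = $432.62
Trial balance (start $0, +$432.62 each month, − disbursements):
  Dec: +$432.62 → $432.62
  Jan: +$432.62 → $865.24
  Feb: +$432.62 → $1,297.86
  Mar: +$432.62 − $2,073.60 → -$343.12
  Apr: +$432.62 → $89.50
  May: +$432.62 → $522.12
  Jun: +$432.62 → $954.74
  Jul: +$432.62 → $1,387.36
  Aug: +$432.62 → $1,819.98
  Sep: +$432.62 − $3,117.84 → -$865.24
  Oct: +$432.62 → -$432.62
  Nov: +$432.62 → $0.00
Lowest trial balance = -$865.24 (Sep)
Initial deposit = cushion − low point = $432.62 − (-$865.24) = $1,297.86

$1,297.86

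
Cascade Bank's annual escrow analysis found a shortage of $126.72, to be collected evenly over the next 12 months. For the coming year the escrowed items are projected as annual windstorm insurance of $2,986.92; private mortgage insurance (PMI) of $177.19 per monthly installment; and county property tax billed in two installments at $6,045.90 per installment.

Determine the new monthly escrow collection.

$1,444.31

Windstorm insurance — $2,986.92
Private mortgage insurance (PMI) — $177.19 × 12 = $2,126.28
County property tax — $6,045.90 × 2 = $12,091.80
Combined annual = $2,986.92 + $2,126.28 + $12,091.80 = $17,205.00
Base monthly escrow = $17,205.00 / 12 = $1,433.75
Shortage per month = $126.72 / 12 = $10.56
Adjusted monthly = $1,433.75 + $10.56 = $1,444.31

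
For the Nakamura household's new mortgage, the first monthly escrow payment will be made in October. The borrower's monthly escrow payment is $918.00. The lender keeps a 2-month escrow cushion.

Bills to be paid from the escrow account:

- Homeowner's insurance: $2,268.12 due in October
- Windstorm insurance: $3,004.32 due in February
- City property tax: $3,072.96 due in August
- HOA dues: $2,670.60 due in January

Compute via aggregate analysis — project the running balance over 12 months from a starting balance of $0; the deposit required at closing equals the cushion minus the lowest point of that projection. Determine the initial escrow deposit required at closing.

$5,189.04

Cushion = 2 × $918.00 = $1,836.00
Trial balance (start $0, +$918.00 each month, − disbursements):
  Oct: +$918.00 − $2,268.12 → -$1,350.12
  Nov: +$918.00 → -$432.12
  Dec: +$918.00 → $485.88
  Jan: +$918.00 − $2,670.60 → -$1,266.72
  Feb: +$918.00 − $3,004.32 → -$3,353.04
  Mar: +$918.00 → -$2,435.04
  Apr: +$918.00 → -$1,517.04
  May: +$918.00 → -$599.04
  Jun: +$918.00 → $318.96
  Jul: +$918.00 → $1,236.96
  Aug: +$918.00 − $3,072.96 → -$918.00
  Sep: +$918.00 → $0.00
Lowest trial balance = -$3,353.04 (Feb)
Initial deposit = cushion − low point = $1,836.00 − (-$3,353.04) = $5,189.04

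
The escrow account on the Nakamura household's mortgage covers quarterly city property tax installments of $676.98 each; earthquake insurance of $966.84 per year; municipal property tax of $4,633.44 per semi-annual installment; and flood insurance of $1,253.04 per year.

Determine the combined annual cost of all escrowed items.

City property tax = $676.98 × 4 = $2,707.92/yr
Earthquake insurance = $966.84/yr
Municipal property tax = $4,633.44 × 2 = $9,266.88/yr
Flood insurance = $1,253.04/yr
Total annual escrow = $2,707.92 + $966.84 + $9,266.88 + $1,253.04 = $14,194.68

$14,194.68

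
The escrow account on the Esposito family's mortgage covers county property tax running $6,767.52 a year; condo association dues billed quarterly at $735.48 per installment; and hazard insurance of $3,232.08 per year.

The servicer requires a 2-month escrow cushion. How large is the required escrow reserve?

$2,156.92

County property tax — $6,767.52 per year
Condo association dues — $735.48 × 4 = $2,941.92 per year
Hazard insurance — $3,232.08 per year
Total annual escrow = $6,767.52 + $2,941.92 + $3,232.08 = $12,941.52
Base monthly escrow = $12,941.52 / 12 = $1,078.46
Reserve = 2 × $1,078.46 = $2,156.92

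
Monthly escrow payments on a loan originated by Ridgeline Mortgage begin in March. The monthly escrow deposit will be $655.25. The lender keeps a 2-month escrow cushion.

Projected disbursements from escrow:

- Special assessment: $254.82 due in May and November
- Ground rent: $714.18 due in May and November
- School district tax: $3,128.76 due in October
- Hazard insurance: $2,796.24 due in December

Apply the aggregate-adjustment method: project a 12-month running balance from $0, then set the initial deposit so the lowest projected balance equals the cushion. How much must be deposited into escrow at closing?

Cushion = 2 × $655.25 = $1,310.50
Trial balance (start $0, +$655.25 each month, − disbursements):
  Mar: +$655.25 → $655.25
  Apr: +$655.25 → $1,310.50
  May: +$655.25 − $969.00 → $996.75
  Jun: +$655.25 → $1,652.00
  Jul: +$655.25 → $2,307.25
  Aug: +$655.25 → $2,962.50
  Sep: +$655.25 → $3,617.75
  Oct: +$655.25 − $3,128.76 → $1,144.24
  Nov: +$655.25 − $969.00 → $830.49
  Dec: +$655.25 − $2,796.24 → -$1,310.50
  Jan: +$655.25 → -$655.25
  Feb: +$655.25 → $0.00
Lowest trial balance = -$1,310.50 (Dec)
Initial deposit = cushion − low point = $1,310.50 − (-$1,310.50) = $2,621.00

$2,621.00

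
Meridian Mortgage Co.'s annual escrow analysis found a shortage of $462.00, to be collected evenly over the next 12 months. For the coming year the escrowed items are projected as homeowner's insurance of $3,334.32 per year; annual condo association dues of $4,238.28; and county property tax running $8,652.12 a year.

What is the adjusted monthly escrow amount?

Homeowner's insurance — $3,334.32/yr
Condo association dues — $4,238.28/yr
County property tax — $8,652.12/yr
Annual escrow total = $16,224.72
Monthly escrow = $16,224.72 ÷ 12 = $1,352.06
Shortage per month = $462.00 / 12 = $38.50
Adjusted monthly = $1,352.06 + $38.50 = $1,390.56

$1,390.56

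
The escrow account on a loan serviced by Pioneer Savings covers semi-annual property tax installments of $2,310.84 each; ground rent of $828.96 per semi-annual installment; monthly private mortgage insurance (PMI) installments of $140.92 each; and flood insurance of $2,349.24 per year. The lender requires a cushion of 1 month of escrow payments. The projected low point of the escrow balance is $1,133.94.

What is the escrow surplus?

$273.95

Property tax = $2,310.84 × 2 = $4,621.68/yr
Ground rent = $828.96 × 2 = $1,657.92/yr
Private mortgage insurance (PMI) = $140.92 × 12 = $1,691.04/yr
Flood insurance = $2,349.24/yr
Annual escrow total = $10,319.88
Base monthly escrow = $10,319.88 / 12 = $859.99
Required cushion = 1 × $859.99 = $859.99
Surplus = $1,133.94 − $859.99 = $273.95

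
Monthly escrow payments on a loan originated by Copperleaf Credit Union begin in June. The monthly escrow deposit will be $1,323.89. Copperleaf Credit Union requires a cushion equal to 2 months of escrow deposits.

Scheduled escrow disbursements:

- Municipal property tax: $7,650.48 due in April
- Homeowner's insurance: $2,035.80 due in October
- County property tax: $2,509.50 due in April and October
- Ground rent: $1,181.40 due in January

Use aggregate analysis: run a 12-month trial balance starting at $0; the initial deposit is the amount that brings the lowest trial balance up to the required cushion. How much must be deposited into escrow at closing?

$3,971.67

Cushion = 2 × $1,323.89 = $2,647.78
Trial balance (start $0, +$1,323.89 each month, − disbursements):
  Jun: +$1,323.89 → $1,323.89
  Jul: +$1,323.89 → $2,647.78
  Aug: +$1,323.89 → $3,971.67
  Sep: +$1,323.89 → $5,295.56
  Oct: +$1,323.89 − $4,545.30 → $2,074.15
  Nov: +$1,323.89 → $3,398.04
  Dec: +$1,323.89 → $4,721.93
  Jan: +$1,323.89 − $1,181.40 → $4,864.42
  Feb: +$1,323.89 → $6,188.31
  Mar: +$1,323.89 → $7,512.20
  Apr: +$1,323.89 − $10,159.98 → -$1,323.89
  May: +$1,323.89 → $0.00
Lowest trial balance = -$1,323.89 (Apr)
Initial deposit = cushion − low point = $2,647.78 − (-$1,323.89) = $3,971.67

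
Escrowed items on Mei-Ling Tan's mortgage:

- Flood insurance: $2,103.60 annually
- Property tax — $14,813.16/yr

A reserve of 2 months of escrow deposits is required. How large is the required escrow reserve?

Flood insurance — $2,103.60
Property tax — $14,813.16
Yearly total = $2,103.60 + $14,813.16 = $16,916.76
Base monthly escrow = $16,916.76 ÷ 12 = $1,409.73
Cushion = 2 × $1,409.73 = $2,819.46

$2,819.46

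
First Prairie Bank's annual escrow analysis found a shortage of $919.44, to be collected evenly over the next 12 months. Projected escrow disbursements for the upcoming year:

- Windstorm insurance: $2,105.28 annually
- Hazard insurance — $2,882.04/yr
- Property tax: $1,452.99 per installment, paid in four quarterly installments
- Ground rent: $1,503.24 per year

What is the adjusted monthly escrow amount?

$1,101.83

Windstorm insurance = $2,105.28 per year
Hazard insurance = $2,882.04 per year
Property tax = $1,452.99 × 4 = $5,811.96 per year
Ground rent = $1,503.24 per year
Combined annual = $2,105.28 + $2,882.04 + $5,811.96 + $1,503.24 = $12,302.52
Monthly = $12,302.52 ÷ 12 = $1,025.21
Monthly shortage recovery: $919.44 / 12 = $76.62
New monthly escrow = $1,025.21 + $76.62 = $1,101.83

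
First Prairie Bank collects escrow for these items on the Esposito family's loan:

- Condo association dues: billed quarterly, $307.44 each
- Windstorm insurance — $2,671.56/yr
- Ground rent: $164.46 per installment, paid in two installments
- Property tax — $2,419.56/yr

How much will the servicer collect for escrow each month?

Condo association dues: $307.44 × 4 = $1,229.76 per year
Windstorm insurance: $2,671.56 per year
Ground rent: $164.46 × 2 = $328.92 per year
Property tax: $2,419.56 per year
Total annual escrow = $1,229.76 + $2,671.56 + $328.92 + $2,419.56 = $6,649.80
Per month = $6,649.80 ÷ 12 = $554.15

$554.15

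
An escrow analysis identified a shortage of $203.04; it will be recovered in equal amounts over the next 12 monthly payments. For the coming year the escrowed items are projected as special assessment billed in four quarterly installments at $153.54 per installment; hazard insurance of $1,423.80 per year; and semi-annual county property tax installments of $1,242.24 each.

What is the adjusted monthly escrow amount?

$393.79

Special assessment: $153.54 × 4 = $614.16 per year
Hazard insurance: $1,423.80 per year
County property tax: $1,242.24 × 2 = $2,484.48 per year
Annual escrow total = $4,522.44
Per month = $4,522.44 ÷ 12 = $376.87
Shortage spread = $203.04 ÷ 12 = $16.92/mo
Adjusted monthly = $376.87 + $16.92 = $393.79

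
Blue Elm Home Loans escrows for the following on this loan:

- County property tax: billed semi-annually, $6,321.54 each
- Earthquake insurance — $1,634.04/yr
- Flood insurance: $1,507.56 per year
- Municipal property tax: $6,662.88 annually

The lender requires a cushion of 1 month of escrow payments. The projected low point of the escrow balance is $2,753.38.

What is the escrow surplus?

County property tax: $6,321.54 × 2 = $12,643.08 per year
Earthquake insurance: $1,634.04 per year
Flood insurance: $1,507.56 per year
Municipal property tax: $6,662.88 per year
Total per year = $22,447.56
Monthly = $22,447.56 / 12 = $1,870.63
Cushion = 1 × $1,870.63 = $1,870.63
Surplus = $2,753.38 − $1,870.63 = $882.75

$882.75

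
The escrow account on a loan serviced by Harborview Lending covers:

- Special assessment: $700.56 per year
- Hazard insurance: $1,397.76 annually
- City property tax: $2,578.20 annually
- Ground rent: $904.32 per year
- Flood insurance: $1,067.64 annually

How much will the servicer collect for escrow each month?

Special assessment = $700.56/yr
Hazard insurance = $1,397.76/yr
City property tax = $2,578.20/yr
Ground rent = $904.32/yr
Flood insurance = $1,067.64/yr
Total per year = $6,648.48
Per month = $6,648.48 / 12 = $554.04

$554.04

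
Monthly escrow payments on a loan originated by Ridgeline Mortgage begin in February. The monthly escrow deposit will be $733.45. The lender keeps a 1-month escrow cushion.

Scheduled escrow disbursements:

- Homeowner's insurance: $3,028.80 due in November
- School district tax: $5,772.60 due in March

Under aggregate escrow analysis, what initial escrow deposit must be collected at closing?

$5,039.15

Cushion = 1 × $733.45 = $733.45
Trial balance (start $0, +$733.45 each month, − disbursements):
  Feb: +$733.45 → $733.45
  Mar: +$733.45 − $5,772.60 → -$4,305.70
  Apr: +$733.45 → -$3,572.25
  May: +$733.45 → -$2,838.80
  Jun: +$733.45 → -$2,105.35
  Jul: +$733.45 → -$1,371.90
  Aug: +$733.45 → -$638.45
  Sep: +$733.45 → $95.00
  Oct: +$733.45 → $828.45
  Nov: +$733.45 − $3,028.80 → -$1,466.90
  Dec: +$733.45 → -$733.45
  Jan: +$733.45 → $0.00
Lowest trial balance = -$4,305.70 (Mar)
Initial deposit = cushion − low point = $733.45 − (-$4,305.70) = $5,039.15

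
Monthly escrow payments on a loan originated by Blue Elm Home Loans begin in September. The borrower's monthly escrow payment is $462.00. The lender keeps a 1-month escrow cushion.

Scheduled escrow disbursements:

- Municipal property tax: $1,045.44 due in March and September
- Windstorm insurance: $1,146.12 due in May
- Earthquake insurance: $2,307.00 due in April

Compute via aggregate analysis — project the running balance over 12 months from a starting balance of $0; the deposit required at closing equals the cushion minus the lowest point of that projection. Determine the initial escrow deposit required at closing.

$1,848.00

Cushion = 1 × $462.00 = $462.00
Trial balance (start $0, +$462.00 each month, − disbursements):
  Sep: +$462.00 − $1,045.44 → -$583.44
  Oct: +$462.00 → -$121.44
  Nov: +$462.00 → $340.56
  Dec: +$462.00 → $802.56
  Jan: +$462.00 → $1,264.56
  Feb: +$462.00 → $1,726.56
  Mar: +$462.00 − $1,045.44 → $1,143.12
  Apr: +$462.00 − $2,307.00 → -$701.88
  May: +$462.00 − $1,146.12 → -$1,386.00
  Jun: +$462.00 → -$924.00
  Jul: +$462.00 → -$462.00
  Aug: +$462.00 → $0.00
Lowest trial balance = -$1,386.00 (May)
Initial deposit = cushion − low point = $462.00 − (-$1,386.00) = $1,848.00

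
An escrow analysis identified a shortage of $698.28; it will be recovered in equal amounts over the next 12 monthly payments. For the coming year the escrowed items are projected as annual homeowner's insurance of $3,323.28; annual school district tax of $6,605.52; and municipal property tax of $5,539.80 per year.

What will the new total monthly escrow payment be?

$1,347.24

Homeowner's insurance = $3,323.28
School district tax = $6,605.52
Municipal property tax = $5,539.80
Combined annual = $3,323.28 + $6,605.52 + $5,539.80 = $15,468.60
Per month = $15,468.60 / 12 = $1,289.05
Shortage spread = $698.28 / 12 = $58.19/mo
Adjusted monthly = $1,289.05 + $58.19 = $1,347.24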